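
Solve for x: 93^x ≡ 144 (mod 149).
138

Baby-step giant-step with step n = ⌈√149⌉ = 13.
Baby steps 93^j mod 149 (j:value) for j=0..12: 0:1, 1:93, 2:7, 3:55, 4:49, 5:87, 6:45, 7:13, 8:17, 9:91, 10:119, 11:41, 12:88.
Giant-step multiplier: 93^(-13) ≡ 93^(148-13) = 93^135 ≡ 27 (mod 149).
Giant steps γ_i = 144·27^i mod 149: γ_0=144, γ_1=14, γ_2=80, γ_3=74, γ_4=61, γ_5=8, γ_6=67, γ_7=21, γ_8=120, γ_9=111, γ_10=17 (in table at j=8).
x = i·n + j = 10·13 + 8 = 138.
Check: 93^138 ≡ 144 (mod 149).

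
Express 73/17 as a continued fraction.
[4; 3, 2, 2]

Euclidean algorithm steps:
73 = 4 × 17 + 5
17 = 3 × 5 + 2
5 = 2 × 2 + 1
2 = 2 × 1 + 0
Continued fraction: [4; 3, 2, 2]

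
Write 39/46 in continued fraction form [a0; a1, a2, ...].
[0; 1, 5, 1, 1, 3]

Euclidean algorithm steps:
39 = 0 × 46 + 39
46 = 1 × 39 + 7
39 = 5 × 7 + 4
7 = 1 × 4 + 3
4 = 1 × 3 + 1
3 = 3 × 1 + 0
Continued fraction: [0; 1, 5, 1, 1, 3]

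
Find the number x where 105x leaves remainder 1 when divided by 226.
127

gcd(105, 226) = 1, so the inverse exists.
Extended Euclidean algorithm on (226, 105):
226 = 2 × 105 + 16  ⟹  16 = (1)·226 + (-2)·105
105 = 6 × 16 + 9  ⟹  9 = (-6)·226 + (13)·105
16 = 1 × 9 + 7  ⟹  7 = (7)·226 + (-15)·105
9 = 1 × 7 + 2  ⟹  2 = (-13)·226 + (28)·105
7 = 3 × 2 + 1  ⟹  1 = (46)·226 + (-99)·105
So (-99)·105 ≡ 1 (mod 226), i.e. 105^(-1) ≡ -99 ≡ 127 (mod 226).
Check: 105 × 127 = 13335 ≡ 1 (mod 226)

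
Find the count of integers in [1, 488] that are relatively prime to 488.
240

488 = 2^3 × 61
φ(n) = n × ∏(1 - 1/p) for each prime p dividing n
φ(488) = 488 × (1 - 1/2) × (1 - 1/61) = 240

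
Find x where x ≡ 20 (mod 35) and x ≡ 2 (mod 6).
20

Using Chinese Remainder Theorem:
M = 35 × 6 = 210
M1 = 6, M2 = 35
y1 = 6^(-1) mod 35 = 6
y2 = 35^(-1) mod 6 = 5
x = (20×6×6 + 2×35×5) mod 210 = 20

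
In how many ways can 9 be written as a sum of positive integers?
30

p(n) counts ways to write n as a sum of positive integers (order ignored).
Examples: 9; 8 + 1; 7 + 2; 7 + 1 + 1; 6 + 3; ... (30 total)
p(9) = 30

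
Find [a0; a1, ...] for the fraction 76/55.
[1; 2, 1, 1, 1, 1, 1, 2]

Euclidean algorithm steps:
76 = 1 × 55 + 21
55 = 2 × 21 + 13
21 = 1 × 13 + 8
13 = 1 × 8 + 5
8 = 1 × 5 + 3
5 = 1 × 3 + 2
3 = 1 × 2 + 1
2 = 2 × 1 + 0
Continued fraction: [1; 2, 1, 1, 1, 1, 1, 2]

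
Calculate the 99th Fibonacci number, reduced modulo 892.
354

Matrix identity: Q^n = [[F_(n+1), F_n], [F_n, F_(n-1)]] with Q = [[1,1],[1,0]].
n = 99 = 1100011₂. Square-and-multiply, entries mod 892:
Q^1 = [[1,1],[1,0]]
Q^3 = (Q^1)²·Q = [[3,2],[2,1]]
Q^6 = (Q^3)² = [[13,8],[8,5]]
Q^12 = (Q^6)² = [[233,144],[144,89]]
Q^24 = (Q^12)² = [[97,876],[876,113]]
Q^49 = (Q^24)²·Q = [[61,745],[745,208]]
Q^99 = (Q^49)²·Q = [[59,354],[354,597]]
F_99 mod 892 = Q^99[0][1] = 354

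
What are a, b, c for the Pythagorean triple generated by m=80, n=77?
(471, 12320, 12329)

Euclid's formula: a = m² - n², b = 2mn, c = m² + n²
m = 80, n = 77
a = 80² - 77² = 6400 - 5929 = 471
b = 2 × 80 × 77 = 12320
c = 80² + 77² = 6400 + 5929 = 12329
Verification: 471² + 12320² = 221841 + 151782400 = 152004241 = 12329² ✓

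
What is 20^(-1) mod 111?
50

gcd(20, 111) = 1, so the inverse exists.
Extended Euclidean algorithm on (111, 20):
111 = 5 × 20 + 11  ⟹  11 = (1)·111 + (-5)·20
20 = 1 × 11 + 9  ⟹  9 = (-1)·111 + (6)·20
11 = 1 × 9 + 2  ⟹  2 = (2)·111 + (-11)·20
9 = 4 × 2 + 1  ⟹  1 = (-9)·111 + (50)·20
So (50)·20 ≡ 1 (mod 111), i.e. 20^(-1) ≡ 50 (mod 111).
Check: 20 × 50 = 1000 ≡ 1 (mod 111)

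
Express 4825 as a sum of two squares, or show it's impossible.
8² + 69² (a=8, b=69)

Factorization: 4825 = 5^2 × 193
By Fermat: n is sum of two squares iff every prime p ≡ 3 (mod 4) appears to even power.
All primes ≡ 3 (mod 4) appear to even power.
Search a = 0, 1, 2, … for 4825 - a² a perfect square: first hit at a = 8: 4825 - 64 = 4761 = 69².
4825 = 8² + 69² = 64 + 4761 ✓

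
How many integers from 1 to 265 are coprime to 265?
208

265 = 5 × 53
φ(n) = n × ∏(1 - 1/p) for each prime p dividing n
φ(265) = 265 × (1 - 1/5) × (1 - 1/53) = 208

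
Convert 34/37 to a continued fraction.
[0; 1, 11, 3]

Euclidean algorithm steps:
34 = 0 × 37 + 34
37 = 1 × 34 + 3
34 = 11 × 3 + 1
3 = 3 × 1 + 0
Continued fraction: [0; 1, 11, 3]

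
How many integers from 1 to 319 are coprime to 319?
280

319 = 11 × 29
φ(n) = n × ∏(1 - 1/p) for each prime p dividing n
φ(319) = 319 × (1 - 1/11) × (1 - 1/29) = 280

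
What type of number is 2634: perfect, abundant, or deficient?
abundant

Proper divisors of 2634: sum = 1 + 2 + 3 + 6 + 439 + 878 + 1317 = 2646
Since 2646 > 2634, 2634 is abundant.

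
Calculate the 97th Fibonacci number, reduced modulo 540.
397

Matrix identity: Q^n = [[F_(n+1), F_n], [F_n, F_(n-1)]] with Q = [[1,1],[1,0]].
n = 97 = 1100001₂. Square-and-multiply, entries mod 540:
Q^1 = [[1,1],[1,0]]
Q^3 = (Q^1)²·Q = [[3,2],[2,1]]
Q^6 = (Q^3)² = [[13,8],[8,5]]
Q^12 = (Q^6)² = [[233,144],[144,89]]
Q^24 = (Q^12)² = [[505,468],[468,37]]
Q^48 = (Q^24)² = [[469,396],[396,73]]
Q^97 = (Q^48)²·Q = [[109,397],[397,252]]
F_97 mod 540 = Q^97[0][1] = 397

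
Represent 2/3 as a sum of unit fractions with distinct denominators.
1/2 + 1/6

Greedy algorithm:
2/3: ceiling(3/2) = 2, use 1/2
1/6: ceiling(6/1) = 6, use 1/6
Result: 2/3 = 1/2 + 1/6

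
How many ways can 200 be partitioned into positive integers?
3972999029388

p(n) counts ways to write n as a sum of positive integers (order ignored).
Euler's pentagonal recurrence: p(k) = p(k-1) + p(k-2) - p(k-5) - p(k-7) + p(k-12) + p(k-15) - ... (offsets j(3j∓1)/2, signs ++--, p(0)=1, p(<0)=0).
DP table for k = 0..199: p(0)=1, p(1)=1, p(2)=2, p(3)=3, p(4)=5, p(5)=7, p(6)=11, p(7)=15, p(8)=22, p(9)=30, p(10)=42, p(11)=56, p(12)=77, p(13)=101, p(14)=135, p(15)=176, p(16)=231, p(17)=297, p(18)=385, p(19)=490, p(20)=627, p(21)=792, p(22)=1002, p(23)=1255, p(24)=1575, p(25)=1958, p(26)=2436, p(27)=3010, p(28)=3718, p(29)=4565, p(30)=5604, p(31)=6842, p(32)=8349, p(33)=10143, p(34)=12310, p(35)=14883, p(36)=17977, p(37)=21637, p(38)=26015, p(39)=31185, p(40)=37338, p(41)=44583, p(42)=53174, p(43)=63261, p(44)=75175, p(45)=89134, p(46)=105558, p(47)=124754, p(48)=147273, p(49)=173525, p(50)=204226, p(51)=239943, p(52)=281589, p(53)=329931, p(54)=386155, p(55)=451276, p(56)=526823, p(57)=614154, p(58)=715220, p(59)=831820, p(60)=966467, p(61)=1121505, p(62)=1300156, p(63)=1505499, p(64)=1741630, p(65)=2012558, p(66)=2323520, p(67)=2679689, p(68)=3087735, p(69)=3554345, p(70)=4087968, p(71)=4697205, p(72)=5392783, p(73)=6185689, p(74)=7089500, p(75)=8118264, p(76)=9289091, p(77)=10619863, p(78)=12132164, p(79)=13848650, p(80)=15796476, p(81)=18004327, p(82)=20506255, p(83)=23338469, p(84)=26543660, p(85)=30167357, p(86)=34262962, p(87)=38887673, p(88)=44108109, p(89)=49995925, p(90)=56634173, p(91)=64112359, p(92)=72533807, p(93)=82010177, p(94)=92669720, p(95)=104651419, p(96)=118114304, p(97)=133230930, p(98)=150198136, p(99)=169229875, p(100)=190569292, p(101)=214481126, p(102)=241265379, p(103)=271248950, p(104)=304801365, p(105)=342325709, p(106)=384276336, p(107)=431149389, p(108)=483502844, p(109)=541946240, p(110)=607163746, p(111)=679903203, p(112)=761002156, p(113)=851376628, p(114)=952050665, p(115)=1064144451, p(116)=1188908248, p(117)=1327710076, p(118)=1482074143, p(119)=1653668665, p(120)=1844349560, p(121)=2056148051, p(122)=2291320912, p(123)=2552338241, p(124)=2841940500, p(125)=3163127352, p(126)=3519222692, p(127)=3913864295, p(128)=4351078600, p(129)=4835271870, p(130)=5371315400, p(131)=5964539504, p(132)=6620830889, p(133)=7346629512, p(134)=8149040695, p(135)=9035836076, p(136)=10015581680, p(137)=11097645016, p(138)=12292341831, p(139)=13610949895, p(140)=15065878135, p(141)=16670689208, p(142)=18440293320, p(143)=20390982757, p(144)=22540654445, p(145)=24908858009, p(146)=27517052599, p(147)=30388671978, p(148)=33549419497, p(149)=37027355200, p(150)=40853235313, p(151)=45060624582, p(152)=49686288421, p(153)=54770336324, p(154)=60356673280, p(155)=66493182097, p(156)=73232243759, p(157)=80630964769, p(158)=88751778802, p(159)=97662728555, p(160)=107438159466, p(161)=118159068427, p(162)=129913904637, p(163)=142798995930, p(164)=156919475295, p(165)=172389800255, p(166)=189334822579, p(167)=207890420102, p(168)=228204732751, p(169)=250438925115, p(170)=274768617130, p(171)=301384802048, p(172)=330495499613, p(173)=362326859895, p(174)=397125074750, p(175)=435157697830, p(176)=476715857290, p(177)=522115831195, p(178)=571701605655, p(179)=625846753120, p(180)=684957390936, p(181)=749474411781, p(182)=819876908323, p(183)=896684817527, p(184)=980462880430, p(185)=1071823774337, p(186)=1171432692373, p(187)=1280011042268, p(188)=1398341745571, p(189)=1527273599625, p(190)=1667727404093, p(191)=1820701100652, p(192)=1987276856363, p(193)=2168627105469, p(194)=2366022741845, p(195)=2580840212973, p(196)=2814570987591, p(197)=3068829878530, p(198)=3345365983698, p(199)=3646072432125.
Final step: p(200) = p(199) + p(198) - p(195) - p(193) + p(188) + p(185) - p(178) - p(174) + p(165) + p(160) - p(149) - p(143) + p(130) + p(123) - p(108) - p(100) + p(83) + p(74) - p(55) - p(45) + p(24) + p(13)
= 3646072432125 + 3345365983698 - 2580840212973 - 2168627105469 + 1398341745571 + 1071823774337 - 571701605655 - 397125074750 + 172389800255 + 107438159466 - 37027355200 - 20390982757 + 5371315400 + 2552338241 - 483502844 - 190569292 + 23338469 + 7089500 - 451276 - 89134 + 1575 + 101
= 3972999029388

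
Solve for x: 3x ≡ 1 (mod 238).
159

gcd(3, 238) = 1, so the inverse exists.
Extended Euclidean algorithm on (238, 3):
238 = 79 × 3 + 1  ⟹  1 = (1)·238 + (-79)·3
So (-79)·3 ≡ 1 (mod 238), i.e. 3^(-1) ≡ -79 ≡ 159 (mod 238).
Check: 3 × 159 = 477 ≡ 1 (mod 238)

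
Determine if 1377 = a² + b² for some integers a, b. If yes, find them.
9² + 36² (a=9, b=36)

Factorization: 1377 = 3^4 × 17
By Fermat: n is sum of two squares iff every prime p ≡ 3 (mod 4) appears to even power.
All primes ≡ 3 (mod 4) appear to even power.
Search a = 0, 1, 2, … for 1377 - a² a perfect square: first hit at a = 9: 1377 - 81 = 1296 = 36².
1377 = 9² + 36² = 81 + 1296 ✓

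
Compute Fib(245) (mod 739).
559

Matrix identity: Q^n = [[F_(n+1), F_n], [F_n, F_(n-1)]] with Q = [[1,1],[1,0]].
n = 245 = 11110101₂. Square-and-multiply, entries mod 739:
Q^1 = [[1,1],[1,0]]
Q^3 = (Q^1)²·Q = [[3,2],[2,1]]
Q^7 = (Q^3)²·Q = [[21,13],[13,8]]
Q^15 = (Q^7)²·Q = [[248,610],[610,377]]
Q^30 = (Q^15)² = [[550,665],[665,624]]
Q^61 = (Q^30)²·Q = [[139,552],[552,326]]
Q^122 = (Q^61)² = [[343,247],[247,96]]
Q^245 = (Q^122)²·Q = [[359,559],[559,539]]
F_245 mod 739 = Q^245[0][1] = 559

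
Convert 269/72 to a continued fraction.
[3; 1, 2, 1, 3, 1, 3]

Euclidean algorithm steps:
269 = 3 × 72 + 53
72 = 1 × 53 + 19
53 = 2 × 19 + 15
19 = 1 × 15 + 4
15 = 3 × 4 + 3
4 = 1 × 3 + 1
3 = 3 × 1 + 0
Continued fraction: [3; 1, 2, 1, 3, 1, 3]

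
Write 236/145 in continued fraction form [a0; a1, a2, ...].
[1; 1, 1, 1, 2, 5, 1, 2]

Euclidean algorithm steps:
236 = 1 × 145 + 91
145 = 1 × 91 + 54
91 = 1 × 54 + 37
54 = 1 × 37 + 17
37 = 2 × 17 + 3
17 = 5 × 3 + 2
3 = 1 × 2 + 1
2 = 2 × 1 + 0
Continued fraction: [1; 1, 1, 1, 2, 5, 1, 2]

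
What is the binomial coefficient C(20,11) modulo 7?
2

Using Lucas' theorem:
Write n=20 and k=11 in base 7:
n in base 7: [2, 6]
k in base 7: [1, 4]
C(20,11) mod 7 = ∏ C(n_i, k_i) mod 7
Digit binomials (mod 7): C(2,1) = 2; C(6,4) = 15 ≡ 1
Product: 2 × 1 = 2 ≡ 2 (mod 7)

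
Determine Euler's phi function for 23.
22

23 = 23
φ(n) = n × ∏(1 - 1/p) for each prime p dividing n
φ(23) = 23 × (1 - 1/23) = 22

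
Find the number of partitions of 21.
792

p(n) counts ways to write n as a sum of positive integers (order ignored).
Euler's pentagonal recurrence: p(k) = p(k-1) + p(k-2) - p(k-5) - p(k-7) + p(k-12) + p(k-15) - ... (offsets j(3j∓1)/2, signs ++--, p(0)=1, p(<0)=0).
DP table for k = 0..20: p(0)=1, p(1)=1, p(2)=2, p(3)=3, p(4)=5, p(5)=7, p(6)=11, p(7)=15, p(8)=22, p(9)=30, p(10)=42, p(11)=56, p(12)=77, p(13)=101, p(14)=135, p(15)=176, p(16)=231, p(17)=297, p(18)=385, p(19)=490, p(20)=627.
Final step: p(21) = p(20) + p(19) - p(16) - p(14) + p(9) + p(6)
= 627 + 490 - 231 - 135 + 30 + 11
= 792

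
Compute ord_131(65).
65

131 is prime, so ord(65) divides φ(131) = 130.
Divisors of 130: 1, 2, 5, 10, 13, 26, 65, 130.
Repeated squaring: 65^1 ≡ 65, 65^2 ≡ 33, 65^4 ≡ 41, 65^8 ≡ 109, 65^16 ≡ 91, 65^32 ≡ 28, 65^64 ≡ 129, 65^128 ≡ 4 (mod 131).
Test 65^d mod 131 for each divisor d in increasing order:
65^1 ≡ 65
65^2 ≡ 33
65^5 = 65^4·65^1 ≡ 45
65^10 = 65^8·65^2 ≡ 60
65^13 = 65^8·65^4·65^1 ≡ 58
65^26 = 65^16·65^8·65^2 ≡ 89
65^65 = 65^64·65^1 ≡ 1  ← first divisor giving 1
The order is 65.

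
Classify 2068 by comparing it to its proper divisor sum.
deficient

Proper divisors of 2068: sum = 1 + 2 + 4 + 11 + 22 + 44 + 47 + 94 + 188 + 517 + 1034 = 1964
Since 1964 < 2068, 2068 is deficient.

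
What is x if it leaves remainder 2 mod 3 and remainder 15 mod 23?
38

Using Chinese Remainder Theorem:
M = 3 × 23 = 69
M1 = 23, M2 = 3
y1 = 23^(-1) mod 3 = 2
y2 = 3^(-1) mod 23 = 8
x = (2×23×2 + 15×3×8) mod 69 = 38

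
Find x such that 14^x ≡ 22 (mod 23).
11

Baby-step giant-step with step n = ⌈√23⌉ = 5.
Baby steps 14^j mod 23 (j:value) for j=0..4: 0:1, 1:14, 2:12, 3:7, 4:6.
Giant-step multiplier: 14^(-5) ≡ 14^(22-5) = 14^17 ≡ 20 (mod 23).
Giant steps γ_i = 22·20^i mod 23: γ_0=22, γ_1=3, γ_2=14 (in table at j=1).
x = i·n + j = 2·5 + 1 = 11.
Check: 14^11 ≡ 22 (mod 23).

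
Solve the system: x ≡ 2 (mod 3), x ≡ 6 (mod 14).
20

Using Chinese Remainder Theorem:
M = 3 × 14 = 42
M1 = 14, M2 = 3
y1 = 14^(-1) mod 3 = 2
y2 = 3^(-1) mod 14 = 5
x = (2×14×2 + 6×3×5) mod 42 = 20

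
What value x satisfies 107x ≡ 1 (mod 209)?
84

gcd(107, 209) = 1, so the inverse exists.
Extended Euclidean algorithm on (209, 107):
209 = 1 × 107 + 102  ⟹  102 = (1)·209 + (-1)·107
107 = 1 × 102 + 5  ⟹  5 = (-1)·209 + (2)·107
102 = 20 × 5 + 2  ⟹  2 = (21)·209 + (-41)·107
5 = 2 × 2 + 1  ⟹  1 = (-43)·209 + (84)·107
So (84)·107 ≡ 1 (mod 209), i.e. 107^(-1) ≡ 84 (mod 209).
Check: 107 × 84 = 8988 ≡ 1 (mod 209)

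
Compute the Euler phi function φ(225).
120

225 = 3^2 × 5^2
φ(n) = n × ∏(1 - 1/p) for each prime p dividing n
φ(225) = 225 × (1 - 1/3) × (1 - 1/5) = 120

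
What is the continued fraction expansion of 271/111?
[2; 2, 3, 1, 3, 3]

Euclidean algorithm steps:
271 = 2 × 111 + 49
111 = 2 × 49 + 13
49 = 3 × 13 + 10
13 = 1 × 10 + 3
10 = 3 × 3 + 1
3 = 3 × 1 + 0
Continued fraction: [2; 2, 3, 1, 3, 3]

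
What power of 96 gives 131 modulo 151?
117

Baby-step giant-step with step n = ⌈√151⌉ = 13.
Baby steps 96^j mod 151 (j:value) for j=0..12: 0:1, 1:96, 2:5, 3:27, 4:25, 5:135, 6:125, 7:71, 8:21, 9:53, 10:105, 11:114, 12:72.
Giant-step multiplier: 96^(-13) ≡ 96^(150-13) = 96^137 ≡ 111 (mod 151).
Giant steps γ_i = 131·111^i mod 151: γ_0=131, γ_1=45, γ_2=12, γ_3=124, γ_4=23, γ_5=137, γ_6=107, γ_7=99, γ_8=117, γ_9=1 (in table at j=0).
x = i·n + j = 9·13 + 0 = 117.
Check: 96^117 ≡ 131 (mod 151).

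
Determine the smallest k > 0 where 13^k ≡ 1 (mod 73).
72

73 is prime, so ord(13) divides φ(73) = 72.
Divisors of 72: 1, 2, 3, 4, 6, 8, 9, 12, 18, 24, 36, 72.
Repeated squaring: 13^1 ≡ 13, 13^2 ≡ 23, 13^4 ≡ 18, 13^8 ≡ 32, 13^16 ≡ 2, 13^32 ≡ 4, 13^64 ≡ 16 (mod 73).
Test 13^d mod 73 for each divisor d in increasing order:
13^1 ≡ 13
13^2 ≡ 23
13^3 = 13^2·13^1 ≡ 7
13^4 ≡ 18
13^6 = 13^4·13^2 ≡ 49
13^8 ≡ 32
13^9 = 13^8·13^1 ≡ 51
13^12 = 13^8·13^4 ≡ 65
13^18 = 13^16·13^2 ≡ 46
13^24 = 13^16·13^8 ≡ 64
13^36 = 13^32·13^4 ≡ 72
13^72 = 13^64·13^8 ≡ 1  ← first divisor giving 1
The order is 72.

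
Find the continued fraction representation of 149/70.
[2; 7, 1, 3, 2]

Euclidean algorithm steps:
149 = 2 × 70 + 9
70 = 7 × 9 + 7
9 = 1 × 7 + 2
7 = 3 × 2 + 1
2 = 2 × 1 + 0
Continued fraction: [2; 7, 1, 3, 2]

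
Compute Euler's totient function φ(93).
60

93 = 3 × 31
φ(n) = n × ∏(1 - 1/p) for each prime p dividing n
φ(93) = 93 × (1 - 1/3) × (1 - 1/31) = 60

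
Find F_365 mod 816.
5

Matrix identity: Q^n = [[F_(n+1), F_n], [F_n, F_(n-1)]] with Q = [[1,1],[1,0]].
n = 365 = 101101101₂. Square-and-multiply, entries mod 816:
Q^1 = [[1,1],[1,0]]
Q^2 = (Q^1)² = [[2,1],[1,1]]
Q^5 = (Q^2)²·Q = [[8,5],[5,3]]
Q^11 = (Q^5)²·Q = [[144,89],[89,55]]
Q^22 = (Q^11)² = [[97,575],[575,338]]
Q^45 = (Q^22)²·Q = [[191,578],[578,429]]
Q^91 = (Q^45)²·Q = [[237,101],[101,136]]
Q^182 = (Q^91)² = [[274,137],[137,137]]
Q^365 = (Q^182)²·Q = [[8,5],[5,3]]
F_365 mod 816 = Q^365[0][1] = 5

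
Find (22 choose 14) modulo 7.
3

Using Lucas' theorem:
Write n=22 and k=14 in base 7:
n in base 7: [3, 1]
k in base 7: [2, 0]
C(22,14) mod 7 = ∏ C(n_i, k_i) mod 7
Digit binomials (mod 7): C(3,2) = 3; C(1,0) = 1
Product: 3 × 1 = 3 ≡ 3 (mod 7)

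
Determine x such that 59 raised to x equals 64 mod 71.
12

Baby-step giant-step with step n = ⌈√71⌉ = 9.
Baby steps 59^j mod 71 (j:value) for j=0..8: 0:1, 1:59, 2:2, 3:47, 4:4, 5:23, 6:8, 7:46, 8:16.
Giant-step multiplier: 59^(-9) ≡ 59^(70-9) = 59^61 ≡ 44 (mod 71).
Giant steps γ_i = 64·44^i mod 71: γ_0=64, γ_1=47 (in table at j=3).
x = i·n + j = 1·9 + 3 = 12.
Check: 59^12 ≡ 64 (mod 71).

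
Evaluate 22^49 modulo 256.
0

Repeated squaring. Binary of 49 = 110001.
22^1 ≡ 22 (mod 256); 22^2 ≡ 228 (mod 256); 22^4 ≡ 16 (mod 256); 22^8 ≡ 0 (mod 256); 22^16 ≡ 0 (mod 256); 22^32 ≡ 0 (mod 256)
22^49 = 22^1 × 22^16 × 22^32 ≡ 0 (mod 256)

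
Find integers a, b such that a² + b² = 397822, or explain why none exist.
Not possible

Factorization: 397822 = 2 × 19^3 × 29
By Fermat: n is sum of two squares iff every prime p ≡ 3 (mod 4) appears to even power.
Prime(s) ≡ 3 (mod 4) with odd exponent: [(19, 3)]
Therefore 397822 cannot be expressed as a² + b².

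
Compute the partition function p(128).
4351078600

p(n) counts ways to write n as a sum of positive integers (order ignored).
Euler's pentagonal recurrence: p(k) = p(k-1) + p(k-2) - p(k-5) - p(k-7) + p(k-12) + p(k-15) - ... (offsets j(3j∓1)/2, signs ++--, p(0)=1, p(<0)=0).
DP table for k = 0..127: p(0)=1, p(1)=1, p(2)=2, p(3)=3, p(4)=5, p(5)=7, p(6)=11, p(7)=15, p(8)=22, p(9)=30, p(10)=42, p(11)=56, p(12)=77, p(13)=101, p(14)=135, p(15)=176, p(16)=231, p(17)=297, p(18)=385, p(19)=490, p(20)=627, p(21)=792, p(22)=1002, p(23)=1255, p(24)=1575, p(25)=1958, p(26)=2436, p(27)=3010, p(28)=3718, p(29)=4565, p(30)=5604, p(31)=6842, p(32)=8349, p(33)=10143, p(34)=12310, p(35)=14883, p(36)=17977, p(37)=21637, p(38)=26015, p(39)=31185, p(40)=37338, p(41)=44583, p(42)=53174, p(43)=63261, p(44)=75175, p(45)=89134, p(46)=105558, p(47)=124754, p(48)=147273, p(49)=173525, p(50)=204226, p(51)=239943, p(52)=281589, p(53)=329931, p(54)=386155, p(55)=451276, p(56)=526823, p(57)=614154, p(58)=715220, p(59)=831820, p(60)=966467, p(61)=1121505, p(62)=1300156, p(63)=1505499, p(64)=1741630, p(65)=2012558, p(66)=2323520, p(67)=2679689, p(68)=3087735, p(69)=3554345, p(70)=4087968, p(71)=4697205, p(72)=5392783, p(73)=6185689, p(74)=7089500, p(75)=8118264, p(76)=9289091, p(77)=10619863, p(78)=12132164, p(79)=13848650, p(80)=15796476, p(81)=18004327, p(82)=20506255, p(83)=23338469, p(84)=26543660, p(85)=30167357, p(86)=34262962, p(87)=38887673, p(88)=44108109, p(89)=49995925, p(90)=56634173, p(91)=64112359, p(92)=72533807, p(93)=82010177, p(94)=92669720, p(95)=104651419, p(96)=118114304, p(97)=133230930, p(98)=150198136, p(99)=169229875, p(100)=190569292, p(101)=214481126, p(102)=241265379, p(103)=271248950, p(104)=304801365, p(105)=342325709, p(106)=384276336, p(107)=431149389, p(108)=483502844, p(109)=541946240, p(110)=607163746, p(111)=679903203, p(112)=761002156, p(113)=851376628, p(114)=952050665, p(115)=1064144451, p(116)=1188908248, p(117)=1327710076, p(118)=1482074143, p(119)=1653668665, p(120)=1844349560, p(121)=2056148051, p(122)=2291320912, p(123)=2552338241, p(124)=2841940500, p(125)=3163127352, p(126)=3519222692, p(127)=3913864295.
Final step: p(128) = p(127) + p(126) - p(123) - p(121) + p(116) + p(113) - p(106) - p(102) + p(93) + p(88) - p(77) - p(71) + p(58) + p(51) - p(36) - p(28) + p(11) + p(2)
= 3913864295 + 3519222692 - 2552338241 - 2056148051 + 1188908248 + 851376628 - 384276336 - 241265379 + 82010177 + 44108109 - 10619863 - 4697205 + 715220 + 239943 - 17977 - 3718 + 56 + 2
= 4351078600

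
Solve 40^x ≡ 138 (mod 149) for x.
93

Baby-step giant-step with step n = ⌈√149⌉ = 13.
Baby steps 40^j mod 149 (j:value) for j=0..12: 0:1, 1:40, 2:110, 3:79, 4:31, 5:48, 6:132, 7:65, 8:67, 9:147, 10:69, 11:78, 12:140.
Giant-step multiplier: 40^(-13) ≡ 40^(148-13) = 40^135 ≡ 12 (mod 149).
Giant steps γ_i = 138·12^i mod 149: γ_0=138, γ_1=17, γ_2=55, γ_3=64, γ_4=23, γ_5=127, γ_6=34, γ_7=110 (in table at j=2).
x = i·n + j = 7·13 + 2 = 93.
Check: 40^93 ≡ 138 (mod 149).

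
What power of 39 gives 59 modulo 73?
61

Baby-step giant-step with step n = ⌈√73⌉ = 9.
Baby steps 39^j mod 73 (j:value) for j=0..8: 0:1, 1:39, 2:61, 3:43, 4:71, 5:68, 6:24, 7:60, 8:4.
Giant-step multiplier: 39^(-9) ≡ 39^(72-9) = 39^63 ≡ 22 (mod 73).
Giant steps γ_i = 59·22^i mod 73: γ_0=59, γ_1=57, γ_2=13, γ_3=67, γ_4=14, γ_5=16, γ_6=60 (in table at j=7).
x = i·n + j = 6·9 + 7 = 61.
Check: 39^61 ≡ 59 (mod 73).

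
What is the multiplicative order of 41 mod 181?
180

181 is prime, so ord(41) divides φ(181) = 180.
Divisors of 180: 1, 2, 3, 4, 5, 6, 9, 10, 12, 15, 18, 20, 30, 36, 45, 60, 90, 180.
Repeated squaring: 41^1 ≡ 41, 41^2 ≡ 52, 41^4 ≡ 170, 41^8 ≡ 121, 41^16 ≡ 161, 41^32 ≡ 38, 41^64 ≡ 177, 41^128 ≡ 16 (mod 181).
Test 41^d mod 181 for each divisor d in increasing order:
41^1 ≡ 41
41^2 ≡ 52
41^3 = 41^2·41^1 ≡ 141
41^4 ≡ 170
41^5 = 41^4·41^1 ≡ 92
41^6 = 41^4·41^2 ≡ 152
41^9 = 41^8·41^1 ≡ 74
41^10 = 41^8·41^2 ≡ 138
41^12 = 41^8·41^4 ≡ 117
41^15 = 41^8·41^4·41^2·41^1 ≡ 26
41^18 = 41^16·41^2 ≡ 46
41^20 = 41^16·41^4 ≡ 39
41^30 = 41^16·41^8·41^4·41^2 ≡ 133
41^36 = 41^32·41^4 ≡ 125
41^45 = 41^32·41^8·41^4·41^1 ≡ 19
41^60 = 41^32·41^16·41^8·41^4 ≡ 132
41^90 = 41^64·41^16·41^8·41^2 ≡ 180
41^180 = 41^128·41^32·41^16·41^4 ≡ 1  ← first divisor giving 1
The order is 180.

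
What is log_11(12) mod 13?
6

Baby-step giant-step with step n = ⌈√13⌉ = 4.
Baby steps 11^j mod 13 (j:value) for j=0..3: 0:1, 1:11, 2:4, 3:5.
Giant-step multiplier: 11^(-4) ≡ 11^(12-4) = 11^8 ≡ 9 (mod 13).
Giant steps γ_i = 12·9^i mod 13: γ_0=12, γ_1=4 (in table at j=2).
x = i·n + j = 1·4 + 2 = 6.
Check: 11^6 ≡ 12 (mod 13).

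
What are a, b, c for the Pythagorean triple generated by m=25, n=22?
(141, 1100, 1109)

Euclid's formula: a = m² - n², b = 2mn, c = m² + n²
m = 25, n = 22
a = 25² - 22² = 625 - 484 = 141
b = 2 × 25 × 22 = 1100
c = 25² + 22² = 625 + 484 = 1109
Verification: 141² + 1100² = 19881 + 1210000 = 1229881 = 1109² ✓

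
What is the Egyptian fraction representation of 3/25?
1/9 + 1/113 + 1/25425

Greedy algorithm:
3/25: ceiling(25/3) = 9, use 1/9
2/225: ceiling(225/2) = 113, use 1/113
1/25425: ceiling(25425/1) = 25425, use 1/25425
Result: 3/25 = 1/9 + 1/113 + 1/25425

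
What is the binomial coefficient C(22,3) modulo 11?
0

Using Lucas' theorem:
Write n=22 and k=3 in base 11:
n in base 11: [2, 0]
k in base 11: [0, 3]
C(22,3) mod 11 = ∏ C(n_i, k_i) mod 11
Digit binomials (mod 11): C(2,0) = 1; C(0,3) = 0 (k_i > n_i)
Product: 1 × 0 = 0 ≡ 0 (mod 11)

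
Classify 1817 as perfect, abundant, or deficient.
deficient

Proper divisors of 1817: sum = 1 + 23 + 79 = 103
Since 103 < 1817, 1817 is deficient.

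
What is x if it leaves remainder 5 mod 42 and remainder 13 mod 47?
1517

Using Chinese Remainder Theorem:
M = 42 × 47 = 1974
M1 = 47, M2 = 42
y1 = 47^(-1) mod 42 = 17
y2 = 42^(-1) mod 47 = 28
x = (5×47×17 + 13×42×28) mod 1974 = 1517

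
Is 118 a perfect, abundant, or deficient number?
deficient

Proper divisors of 118: sum = 1 + 2 + 59 = 62
Since 62 < 118, 118 is deficient.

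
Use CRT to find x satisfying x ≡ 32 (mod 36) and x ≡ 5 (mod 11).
104

Using Chinese Remainder Theorem:
M = 36 × 11 = 396
M1 = 11, M2 = 36
y1 = 11^(-1) mod 36 = 23
y2 = 36^(-1) mod 11 = 4
x = (32×11×23 + 5×36×4) mod 396 = 104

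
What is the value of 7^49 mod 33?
19

Repeated squaring. Binary of 49 = 110001.
7^1 ≡ 7 (mod 33); 7^2 ≡ 16 (mod 33); 7^4 ≡ 25 (mod 33); 7^8 ≡ 31 (mod 33); 7^16 ≡ 4 (mod 33); 7^32 ≡ 16 (mod 33)
7^49 = 7^1 × 7^16 × 7^32 ≡ 19 (mod 33)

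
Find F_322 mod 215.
96

Matrix identity: Q^n = [[F_(n+1), F_n], [F_n, F_(n-1)]] with Q = [[1,1],[1,0]].
n = 322 = 101000010₂. Square-and-multiply, entries mod 215:
Q^1 = [[1,1],[1,0]]
Q^2 = (Q^1)² = [[2,1],[1,1]]
Q^5 = (Q^2)²·Q = [[8,5],[5,3]]
Q^10 = (Q^5)² = [[89,55],[55,34]]
Q^20 = (Q^10)² = [[196,100],[100,96]]
Q^40 = (Q^20)² = [[41,175],[175,81]]
Q^80 = (Q^40)² = [[56,65],[65,206]]
Q^161 = (Q^80)²·Q = [[96,51],[51,45]]
Q^322 = (Q^161)² = [[207,96],[96,111]]
F_322 mod 215 = Q^322[0][1] = 96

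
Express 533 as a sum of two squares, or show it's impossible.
2² + 23² (a=2, b=23)

Factorization: 533 = 13 × 41
By Fermat: n is sum of two squares iff every prime p ≡ 3 (mod 4) appears to even power.
All primes ≡ 3 (mod 4) appear to even power.
Search a = 0, 1, 2, … for 533 - a² a perfect square: first hit at a = 2: 533 - 4 = 529 = 23².
533 = 2² + 23² = 4 + 529 ✓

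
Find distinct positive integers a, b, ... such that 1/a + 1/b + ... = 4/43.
1/11 + 1/473

Greedy algorithm:
4/43: ceiling(43/4) = 11, use 1/11
1/473: ceiling(473/1) = 473, use 1/473
Result: 4/43 = 1/11 + 1/473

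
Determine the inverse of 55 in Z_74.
35

gcd(55, 74) = 1, so the inverse exists.
Extended Euclidean algorithm on (74, 55):
74 = 1 × 55 + 19  ⟹  19 = (1)·74 + (-1)·55
55 = 2 × 19 + 17  ⟹  17 = (-2)·74 + (3)·55
19 = 1 × 17 + 2  ⟹  2 = (3)·74 + (-4)·55
17 = 8 × 2 + 1  ⟹  1 = (-26)·74 + (35)·55
So (35)·55 ≡ 1 (mod 74), i.e. 55^(-1) ≡ 35 (mod 74).
Check: 55 × 35 = 1925 ≡ 1 (mod 74)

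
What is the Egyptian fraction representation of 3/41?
1/14 + 1/574

Greedy algorithm:
3/41: ceiling(41/3) = 14, use 1/14
1/574: ceiling(574/1) = 574, use 1/574
Result: 3/41 = 1/14 + 1/574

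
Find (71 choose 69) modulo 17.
3

Using Lucas' theorem:
Write n=71 and k=69 in base 17:
n in base 17: [4, 3]
k in base 17: [4, 1]
C(71,69) mod 17 = ∏ C(n_i, k_i) mod 17
Digit binomials (mod 17): C(4,4) = 1; C(3,1) = 3
Product: 1 × 3 = 3 ≡ 3 (mod 17)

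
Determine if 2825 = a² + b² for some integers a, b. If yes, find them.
4² + 53² (a=4, b=53)

Factorization: 2825 = 5^2 × 113
By Fermat: n is sum of two squares iff every prime p ≡ 3 (mod 4) appears to even power.
All primes ≡ 3 (mod 4) appear to even power.
Search a = 0, 1, 2, … for 2825 - a² a perfect square: first hit at a = 4: 2825 - 16 = 2809 = 53².
2825 = 4² + 53² = 16 + 2809 ✓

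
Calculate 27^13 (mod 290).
247

Repeated squaring. Binary of 13 = 1101.
27^1 ≡ 27 (mod 290); 27^2 ≡ 149 (mod 290); 27^4 ≡ 161 (mod 290); 27^8 ≡ 111 (mod 290)
27^13 = 27^1 × 27^4 × 27^8 ≡ 247 (mod 290)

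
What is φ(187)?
160

187 = 11 × 17
φ(n) = n × ∏(1 - 1/p) for each prime p dividing n
φ(187) = 187 × (1 - 1/11) × (1 - 1/17) = 160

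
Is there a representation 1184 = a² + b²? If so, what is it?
20² + 28² (a=20, b=28)

Factorization: 1184 = 2^5 × 37
By Fermat: n is sum of two squares iff every prime p ≡ 3 (mod 4) appears to even power.
All primes ≡ 3 (mod 4) appear to even power.
Search a = 0, 1, 2, … for 1184 - a² a perfect square: first hit at a = 20: 1184 - 400 = 784 = 28².
1184 = 20² + 28² = 400 + 784 ✓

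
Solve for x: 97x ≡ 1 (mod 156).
37

gcd(97, 156) = 1, so the inverse exists.
Extended Euclidean algorithm on (156, 97):
156 = 1 × 97 + 59  ⟹  59 = (1)·156 + (-1)·97
97 = 1 × 59 + 38  ⟹  38 = (-1)·156 + (2)·97
59 = 1 × 38 + 21  ⟹  21 = (2)·156 + (-3)·97
38 = 1 × 21 + 17  ⟹  17 = (-3)·156 + (5)·97
21 = 1 × 17 + 4  ⟹  4 = (5)·156 + (-8)·97
17 = 4 × 4 + 1  ⟹  1 = (-23)·156 + (37)·97
So (37)·97 ≡ 1 (mod 156), i.e. 97^(-1) ≡ 37 (mod 156).
Check: 97 × 37 = 3589 ≡ 1 (mod 156)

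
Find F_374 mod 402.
287

Matrix identity: Q^n = [[F_(n+1), F_n], [F_n, F_(n-1)]] with Q = [[1,1],[1,0]].
n = 374 = 101110110₂. Square-and-multiply, entries mod 402:
Q^1 = [[1,1],[1,0]]
Q^2 = (Q^1)² = [[2,1],[1,1]]
Q^5 = (Q^2)²·Q = [[8,5],[5,3]]
Q^11 = (Q^5)²·Q = [[144,89],[89,55]]
Q^23 = (Q^11)²·Q = [[138,115],[115,23]]
Q^46 = (Q^23)² = [[109,23],[23,86]]
Q^93 = (Q^46)²·Q = [[11,350],[350,63]]
Q^187 = (Q^93)²·Q = [[183,11],[11,172]]
Q^374 = (Q^187)² = [[244,287],[287,359]]
F_374 mod 402 = Q^374[0][1] = 287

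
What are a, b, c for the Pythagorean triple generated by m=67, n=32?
(3465, 4288, 5513)

Euclid's formula: a = m² - n², b = 2mn, c = m² + n²
m = 67, n = 32
a = 67² - 32² = 4489 - 1024 = 3465
b = 2 × 67 × 32 = 4288
c = 67² + 32² = 4489 + 1024 = 5513
Verification: 3465² + 4288² = 12006225 + 18386944 = 30393169 = 5513² ✓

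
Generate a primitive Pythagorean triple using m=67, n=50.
(1989, 6700, 6989)

Euclid's formula: a = m² - n², b = 2mn, c = m² + n²
m = 67, n = 50
a = 67² - 50² = 4489 - 2500 = 1989
b = 2 × 67 × 50 = 6700
c = 67² + 50² = 4489 + 2500 = 6989
Verification: 1989² + 6700² = 3956121 + 44890000 = 48846121 = 6989² ✓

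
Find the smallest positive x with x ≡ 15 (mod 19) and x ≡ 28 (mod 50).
528

Using Chinese Remainder Theorem:
M = 19 × 50 = 950
M1 = 50, M2 = 19
y1 = 50^(-1) mod 19 = 8
y2 = 19^(-1) mod 50 = 29
x = (15×50×8 + 28×19×29) mod 950 = 528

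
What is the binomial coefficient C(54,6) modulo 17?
0

Using Lucas' theorem:
Write n=54 and k=6 in base 17:
n in base 17: [3, 3]
k in base 17: [0, 6]
C(54,6) mod 17 = ∏ C(n_i, k_i) mod 17
Digit binomials (mod 17): C(3,0) = 1; C(3,6) = 0 (k_i > n_i)
Product: 1 × 0 = 0 ≡ 0 (mod 17)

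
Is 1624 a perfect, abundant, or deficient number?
abundant

Proper divisors of 1624: sum = 1 + 2 + 4 + 7 + 8 + 14 + 28 + 29 + 56 + 58 + 116 + 203 + 232 + 406 + 812 = 1976
Since 1976 > 1624, 1624 is abundant.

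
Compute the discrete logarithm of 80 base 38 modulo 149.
104

Baby-step giant-step with step n = ⌈√149⌉ = 13.
Baby steps 38^j mod 149 (j:value) for j=0..12: 0:1, 1:38, 2:103, 3:40, 4:30, 5:97, 6:110, 7:8, 8:6, 9:79, 10:22, 11:91, 12:31.
Giant-step multiplier: 38^(-13) ≡ 38^(148-13) = 38^135 ≡ 117 (mod 149).
Giant steps γ_i = 80·117^i mod 149: γ_0=80, γ_1=122, γ_2=119, γ_3=66, γ_4=123, γ_5=87, γ_6=47, γ_7=135, γ_8=1 (in table at j=0).
x = i·n + j = 8·13 + 0 = 104.
Check: 38^104 ≡ 80 (mod 149).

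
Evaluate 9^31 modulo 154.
9

Repeated squaring. Binary of 31 = 11111.
9^1 ≡ 9 (mod 154); 9^2 ≡ 81 (mod 154); 9^4 ≡ 93 (mod 154); 9^8 ≡ 25 (mod 154); 9^16 ≡ 9 (mod 154)
9^31 = 9^1 × 9^2 × 9^4 × 9^8 × 9^16 ≡ 9 (mod 154)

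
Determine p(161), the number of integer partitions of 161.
118159068427

p(n) counts ways to write n as a sum of positive integers (order ignored).
Euler's pentagonal recurrence: p(k) = p(k-1) + p(k-2) - p(k-5) - p(k-7) + p(k-12) + p(k-15) - ... (offsets j(3j∓1)/2, signs ++--, p(0)=1, p(<0)=0).
DP table for k = 0..160: p(0)=1, p(1)=1, p(2)=2, p(3)=3, p(4)=5, p(5)=7, p(6)=11, p(7)=15, p(8)=22, p(9)=30, p(10)=42, p(11)=56, p(12)=77, p(13)=101, p(14)=135, p(15)=176, p(16)=231, p(17)=297, p(18)=385, p(19)=490, p(20)=627, p(21)=792, p(22)=1002, p(23)=1255, p(24)=1575, p(25)=1958, p(26)=2436, p(27)=3010, p(28)=3718, p(29)=4565, p(30)=5604, p(31)=6842, p(32)=8349, p(33)=10143, p(34)=12310, p(35)=14883, p(36)=17977, p(37)=21637, p(38)=26015, p(39)=31185, p(40)=37338, p(41)=44583, p(42)=53174, p(43)=63261, p(44)=75175, p(45)=89134, p(46)=105558, p(47)=124754, p(48)=147273, p(49)=173525, p(50)=204226, p(51)=239943, p(52)=281589, p(53)=329931, p(54)=386155, p(55)=451276, p(56)=526823, p(57)=614154, p(58)=715220, p(59)=831820, p(60)=966467, p(61)=1121505, p(62)=1300156, p(63)=1505499, p(64)=1741630, p(65)=2012558, p(66)=2323520, p(67)=2679689, p(68)=3087735, p(69)=3554345, p(70)=4087968, p(71)=4697205, p(72)=5392783, p(73)=6185689, p(74)=7089500, p(75)=8118264, p(76)=9289091, p(77)=10619863, p(78)=12132164, p(79)=13848650, p(80)=15796476, p(81)=18004327, p(82)=20506255, p(83)=23338469, p(84)=26543660, p(85)=30167357, p(86)=34262962, p(87)=38887673, p(88)=44108109, p(89)=49995925, p(90)=56634173, p(91)=64112359, p(92)=72533807, p(93)=82010177, p(94)=92669720, p(95)=104651419, p(96)=118114304, p(97)=133230930, p(98)=150198136, p(99)=169229875, p(100)=190569292, p(101)=214481126, p(102)=241265379, p(103)=271248950, p(104)=304801365, p(105)=342325709, p(106)=384276336, p(107)=431149389, p(108)=483502844, p(109)=541946240, p(110)=607163746, p(111)=679903203, p(112)=761002156, p(113)=851376628, p(114)=952050665, p(115)=1064144451, p(116)=1188908248, p(117)=1327710076, p(118)=1482074143, p(119)=1653668665, p(120)=1844349560, p(121)=2056148051, p(122)=2291320912, p(123)=2552338241, p(124)=2841940500, p(125)=3163127352, p(126)=3519222692, p(127)=3913864295, p(128)=4351078600, p(129)=4835271870, p(130)=5371315400, p(131)=5964539504, p(132)=6620830889, p(133)=7346629512, p(134)=8149040695, p(135)=9035836076, p(136)=10015581680, p(137)=11097645016, p(138)=12292341831, p(139)=13610949895, p(140)=15065878135, p(141)=16670689208, p(142)=18440293320, p(143)=20390982757, p(144)=22540654445, p(145)=24908858009, p(146)=27517052599, p(147)=30388671978, p(148)=33549419497, p(149)=37027355200, p(150)=40853235313, p(151)=45060624582, p(152)=49686288421, p(153)=54770336324, p(154)=60356673280, p(155)=66493182097, p(156)=73232243759, p(157)=80630964769, p(158)=88751778802, p(159)=97662728555, p(160)=107438159466.
Final step: p(161) = p(160) + p(159) - p(156) - p(154) + p(149) + p(146) - p(139) - p(135) + p(126) + p(121) - p(110) - p(104) + p(91) + p(84) - p(69) - p(61) + p(44) + p(35) - p(16) - p(6)
= 107438159466 + 97662728555 - 73232243759 - 60356673280 + 37027355200 + 27517052599 - 13610949895 - 9035836076 + 3519222692 + 2056148051 - 607163746 - 304801365 + 64112359 + 26543660 - 3554345 - 1121505 + 75175 + 14883 - 231 - 11
= 118159068427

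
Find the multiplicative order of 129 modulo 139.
23

139 is prime, so ord(129) divides φ(139) = 138.
Divisors of 138: 1, 2, 3, 6, 23, 46, 69, 138.
Repeated squaring: 129^1 ≡ 129, 129^2 ≡ 100, 129^4 ≡ 131, 129^8 ≡ 64, 129^16 ≡ 65, 129^32 ≡ 55, 129^64 ≡ 106, 129^128 ≡ 116 (mod 139).
Test 129^d mod 139 for each divisor d in increasing order:
129^1 ≡ 129
129^2 ≡ 100
129^3 = 129^2·129^1 ≡ 112
129^6 = 129^4·129^2 ≡ 34
129^23 = 129^16·129^4·129^2·129^1 ≡ 1  ← first divisor giving 1
The order is 23.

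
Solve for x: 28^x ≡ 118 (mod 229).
22

Baby-step giant-step with step n = ⌈√229⌉ = 16.
Baby steps 28^j mod 229 (j:value) for j=0..15: 0:1, 1:28, 2:97, 3:197, 4:20, 5:102, 6:108, 7:47, 8:171, 9:208, 10:99, 11:24, 12:214, 13:38, 14:148, 15:22.
Giant-step multiplier: 28^(-16) ≡ 28^(228-16) = 28^212 ≡ 129 (mod 229).
Giant steps γ_i = 118·129^i mod 229: γ_0=118, γ_1=108 (in table at j=6).
x = i·n + j = 1·16 + 6 = 22.
Check: 28^22 ≡ 118 (mod 229).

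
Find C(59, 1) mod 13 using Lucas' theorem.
7

Using Lucas' theorem:
Write n=59 and k=1 in base 13:
n in base 13: [4, 7]
k in base 13: [0, 1]
C(59,1) mod 13 = ∏ C(n_i, k_i) mod 13
Digit binomials (mod 13): C(4,0) = 1; C(7,1) = 7
Product: 1 × 7 = 7 ≡ 7 (mod 13)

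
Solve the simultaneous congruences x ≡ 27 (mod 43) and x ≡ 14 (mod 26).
586

Using Chinese Remainder Theorem:
M = 43 × 26 = 1118
M1 = 26, M2 = 43
y1 = 26^(-1) mod 43 = 5
y2 = 43^(-1) mod 26 = 23
x = (27×26×5 + 14×43×23) mod 1118 = 586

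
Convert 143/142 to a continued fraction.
[1; 142]

Euclidean algorithm steps:
143 = 1 × 142 + 1
142 = 142 × 1 + 0
Continued fraction: [1; 142]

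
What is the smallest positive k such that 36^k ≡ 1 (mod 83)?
41

83 is prime, so ord(36) divides φ(83) = 82.
Divisors of 82: 1, 2, 41, 82.
Repeated squaring: 36^1 ≡ 36, 36^2 ≡ 51, 36^4 ≡ 28, 36^8 ≡ 37, 36^16 ≡ 41, 36^32 ≡ 21, 36^64 ≡ 26 (mod 83).
Test 36^d mod 83 for each divisor d in increasing order:
36^1 ≡ 36
36^2 ≡ 51
36^41 = 36^32·36^8·36^1 ≡ 1  ← first divisor giving 1
The order is 41.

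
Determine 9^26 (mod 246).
81

Repeated squaring. Binary of 26 = 11010.
9^1 ≡ 9 (mod 246); 9^2 ≡ 81 (mod 246); 9^4 ≡ 165 (mod 246); 9^8 ≡ 165 (mod 246); 9^16 ≡ 165 (mod 246)
9^26 = 9^2 × 9^8 × 9^16 ≡ 81 (mod 246)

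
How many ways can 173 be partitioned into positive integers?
362326859895

p(n) counts ways to write n as a sum of positive integers (order ignored).
Euler's pentagonal recurrence: p(k) = p(k-1) + p(k-2) - p(k-5) - p(k-7) + p(k-12) + p(k-15) - ... (offsets j(3j∓1)/2, signs ++--, p(0)=1, p(<0)=0).
DP table for k = 0..172: p(0)=1, p(1)=1, p(2)=2, p(3)=3, p(4)=5, p(5)=7, p(6)=11, p(7)=15, p(8)=22, p(9)=30, p(10)=42, p(11)=56, p(12)=77, p(13)=101, p(14)=135, p(15)=176, p(16)=231, p(17)=297, p(18)=385, p(19)=490, p(20)=627, p(21)=792, p(22)=1002, p(23)=1255, p(24)=1575, p(25)=1958, p(26)=2436, p(27)=3010, p(28)=3718, p(29)=4565, p(30)=5604, p(31)=6842, p(32)=8349, p(33)=10143, p(34)=12310, p(35)=14883, p(36)=17977, p(37)=21637, p(38)=26015, p(39)=31185, p(40)=37338, p(41)=44583, p(42)=53174, p(43)=63261, p(44)=75175, p(45)=89134, p(46)=105558, p(47)=124754, p(48)=147273, p(49)=173525, p(50)=204226, p(51)=239943, p(52)=281589, p(53)=329931, p(54)=386155, p(55)=451276, p(56)=526823, p(57)=614154, p(58)=715220, p(59)=831820, p(60)=966467, p(61)=1121505, p(62)=1300156, p(63)=1505499, p(64)=1741630, p(65)=2012558, p(66)=2323520, p(67)=2679689, p(68)=3087735, p(69)=3554345, p(70)=4087968, p(71)=4697205, p(72)=5392783, p(73)=6185689, p(74)=7089500, p(75)=8118264, p(76)=9289091, p(77)=10619863, p(78)=12132164, p(79)=13848650, p(80)=15796476, p(81)=18004327, p(82)=20506255, p(83)=23338469, p(84)=26543660, p(85)=30167357, p(86)=34262962, p(87)=38887673, p(88)=44108109, p(89)=49995925, p(90)=56634173, p(91)=64112359, p(92)=72533807, p(93)=82010177, p(94)=92669720, p(95)=104651419, p(96)=118114304, p(97)=133230930, p(98)=150198136, p(99)=169229875, p(100)=190569292, p(101)=214481126, p(102)=241265379, p(103)=271248950, p(104)=304801365, p(105)=342325709, p(106)=384276336, p(107)=431149389, p(108)=483502844, p(109)=541946240, p(110)=607163746, p(111)=679903203, p(112)=761002156, p(113)=851376628, p(114)=952050665, p(115)=1064144451, p(116)=1188908248, p(117)=1327710076, p(118)=1482074143, p(119)=1653668665, p(120)=1844349560, p(121)=2056148051, p(122)=2291320912, p(123)=2552338241, p(124)=2841940500, p(125)=3163127352, p(126)=3519222692, p(127)=3913864295, p(128)=4351078600, p(129)=4835271870, p(130)=5371315400, p(131)=5964539504, p(132)=6620830889, p(133)=7346629512, p(134)=8149040695, p(135)=9035836076, p(136)=10015581680, p(137)=11097645016, p(138)=12292341831, p(139)=13610949895, p(140)=15065878135, p(141)=16670689208, p(142)=18440293320, p(143)=20390982757, p(144)=22540654445, p(145)=24908858009, p(146)=27517052599, p(147)=30388671978, p(148)=33549419497, p(149)=37027355200, p(150)=40853235313, p(151)=45060624582, p(152)=49686288421, p(153)=54770336324, p(154)=60356673280, p(155)=66493182097, p(156)=73232243759, p(157)=80630964769, p(158)=88751778802, p(159)=97662728555, p(160)=107438159466, p(161)=118159068427, p(162)=129913904637, p(163)=142798995930, p(164)=156919475295, p(165)=172389800255, p(166)=189334822579, p(167)=207890420102, p(168)=228204732751, p(169)=250438925115, p(170)=274768617130, p(171)=301384802048, p(172)=330495499613.
Final step: p(173) = p(172) + p(171) - p(168) - p(166) + p(161) + p(158) - p(151) - p(147) + p(138) + p(133) - p(122) - p(116) + p(103) + p(96) - p(81) - p(73) + p(56) + p(47) - p(28) - p(18)
= 330495499613 + 301384802048 - 228204732751 - 189334822579 + 118159068427 + 88751778802 - 45060624582 - 30388671978 + 12292341831 + 7346629512 - 2291320912 - 1188908248 + 271248950 + 118114304 - 18004327 - 6185689 + 526823 + 124754 - 3718 - 385
= 362326859895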